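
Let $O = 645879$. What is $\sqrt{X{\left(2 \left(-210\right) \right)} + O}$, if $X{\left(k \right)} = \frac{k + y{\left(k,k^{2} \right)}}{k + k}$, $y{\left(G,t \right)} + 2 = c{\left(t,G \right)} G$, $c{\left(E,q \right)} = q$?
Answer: $\frac{\sqrt{28474025055}}{210} \approx 803.54$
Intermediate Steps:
$y{\left(G,t \right)} = -2 + G^{2}$ ($y{\left(G,t \right)} = -2 + G G = -2 + G^{2}$)
$X{\left(k \right)} = \frac{-2 + k + k^{2}}{2 k}$ ($X{\left(k \right)} = \frac{k + \left(-2 + k^{2}\right)}{k + k} = \frac{-2 + k + k^{2}}{2 k}$)
$\sqrt{X{\left(2 \left(-210\right) \right)} + O} = \sqrt{\frac{-2 + 2 \left(-210\right) + \left(2 \left(-210\right)\right)^{2}}{2 \cdot 2 \left(-210\right)} + 645879} = \sqrt{\frac{-2 - 420 + \left(-420\right)^{2}}{2 \left(-420\right)} + 645879} = \sqrt{\frac{1}{2} \left(- \frac{1}{420}\right) \left(-2 - 420 + 176400\right) + 645879} = \sqrt{\frac{1}{2} \left(- \frac{1}{420}\right) 175978 + 645879} = \sqrt{- \frac{87989}{420} + 645879} = \sqrt{\frac{271181191}{420}} = \frac{\sqrt{28474025055}}{210}$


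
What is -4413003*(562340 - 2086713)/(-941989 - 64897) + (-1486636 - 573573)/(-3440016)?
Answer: -11570600489347857365/1731851975088 ≈ -6.6811e+6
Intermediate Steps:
-4413003*(562340 - 2086713)/(-941989 - 64897) + (-1486636 - 573573)/(-3440016) = -4413003/((-1006886/(-1524373))) - 2060209*(-1/3440016) = -4413003/((-1006886*(-1/1524373))) + 2060209/3440016 = -4413003/1006886/1524373 + 2060209/3440016 = -4413003*1524373/1006886 + 2060209/3440016 = -6727062622119/1006886 + 2060209/3440016 = -11570600489347857365/1731851975088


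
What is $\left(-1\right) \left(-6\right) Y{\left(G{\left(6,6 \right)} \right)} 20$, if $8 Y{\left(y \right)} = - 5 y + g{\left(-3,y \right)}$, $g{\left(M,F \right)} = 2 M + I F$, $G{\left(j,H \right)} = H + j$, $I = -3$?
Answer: $-1530$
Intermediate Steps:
$g{\left(M,F \right)} = - 3 F + 2 M$ ($g{\left(M,F \right)} = 2 M - 3 F = - 3 F + 2 M$)
$Y{\left(y \right)} = - \frac{3}{4} - y$ ($Y{\left(y \right)} = \frac{- 5 y - \left(6 + 3 y\right)}{8} = \frac{-6 - 8 y}{8} = - \frac{3}{4} - y$)
$\left(-1\right) \left(-6\right) Y{\left(G{\left(6,6 \right)} \right)} 20 = \left(-1\right) \left(-6\right) \left(- \frac{3}{4} - \left(6 + 6\right)\right) 20 = 6 \left(- \frac{3}{4} - 12\right) 20 = 6 \left(- \frac{51}{4}\right) 20 = \left(- \frac{153}{2}\right) 20 = -1530$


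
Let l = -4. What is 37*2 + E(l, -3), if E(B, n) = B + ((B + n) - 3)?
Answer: 60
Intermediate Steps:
E(B, n) = -3 + n + 2*B (E(B, n) = B + (-3 + B + n) = -3 + n + 2*B)
37*2 + E(l, -3) = 37*2 + (-3 - 3 + 2*(-4)) = 74 + (-3 - 3 - 8) = 74 - 14 = 60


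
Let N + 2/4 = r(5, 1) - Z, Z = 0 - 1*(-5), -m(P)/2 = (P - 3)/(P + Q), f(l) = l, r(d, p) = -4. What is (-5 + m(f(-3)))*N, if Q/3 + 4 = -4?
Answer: 931/18 ≈ 51.722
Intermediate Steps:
Q = -24 (Q = -12 + 3*(-4) = -12 - 12 = -24)
m(P) = -2*(-3 + P)/(-24 + P) (m(P) = -2*(P - 3)/(P - 24) = -2*(-3 + P)/(-24 + P))
Z = 5 (Z = 0 + 5 = 5)
N = -19/2 (N = -½ + (-4 - 1*5) = -½ + (-4 - 5) = -½ - 9 = -19/2 ≈ -9.5000)
(-5 + m(f(-3)))*N = (-5 + 2*(3 - 1*(-3))/(-24 - 3))*(-19/2) = (-5 + 2*(3 + 3)/(-27))*(-19/2) = (-5 + 2*(-1/27)*6)*(-19/2) = (-5 - 4/9)*(-19/2) = -49/9*(-19/2) = 931/18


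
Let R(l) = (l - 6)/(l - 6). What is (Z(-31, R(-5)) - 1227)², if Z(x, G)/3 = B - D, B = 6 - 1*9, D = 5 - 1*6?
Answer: 1520289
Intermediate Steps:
D = -1 (D = 5 - 6 = -1)
B = -3 (B = 6 - 9 = -3)
R(l) = 1 (R(l) = (-6 + l)/(-6 + l) = 1)
Z(x, G) = -6 (Z(x, G) = 3*(-3 - 1*(-1)) = 3*(-3 + 1) = 3*(-2) = -6)
(Z(-31, R(-5)) - 1227)² = (-6 - 1227)² = (-1233)² = 1520289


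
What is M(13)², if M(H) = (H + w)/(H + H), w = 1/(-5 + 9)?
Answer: 2809/10816 ≈ 0.25971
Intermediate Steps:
w = ¼ (w = 1/4 = ¼ ≈ 0.25000)
M(H) = (¼ + H)/(2*H) (M(H) = (H + ¼)/(H + H) = (¼ + H)/((2*H)) = (¼ + H)*(1/(2*H)) = (¼ + H)/(2*H))
M(13)² = ((⅛)*(1 + 4*13)/13)² = ((⅛)*(1/13)*(1 + 52))² = ((⅛)*(1/13)*53)² = (53/104)² = 2809/10816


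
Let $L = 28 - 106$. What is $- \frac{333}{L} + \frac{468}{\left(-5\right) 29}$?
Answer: $\frac{3927}{3770} \approx 1.0416$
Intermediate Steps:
$L = -78$ ($L = 28 - 106 = -78$)
$- \frac{333}{L} + \frac{468}{\left(-5\right) 29} = - \frac{333}{-78} + \frac{468}{\left(-5\right) 29} = \left(-333\right) \left(- \frac{1}{78}\right) + \frac{468}{-145} = \frac{111}{26} + 468 \left(- \frac{1}{145}\right) = \frac{111}{26} - \frac{468}{145} = \frac{3927}{3770}$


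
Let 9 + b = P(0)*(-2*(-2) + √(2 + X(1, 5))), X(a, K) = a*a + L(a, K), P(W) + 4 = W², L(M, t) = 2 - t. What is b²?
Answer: 625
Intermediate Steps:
P(W) = -4 + W²
X(a, K) = 2 + a² - K (X(a, K) = a*a + (2 - K) = a² + (2 - K) = 2 + a² - K)
b = -25 (b = -9 + (-4 + 0²)*(-2*(-2) + √(2 + (2 + 1² - 1*5))) = -9 + (-4 + 0)*(4 + √(2 + (2 + 1 - 5))) = -9 - 4*(4 + √(2 - 2)) = -9 - 4*(4 + √0) = -9 - 4*(4 + 0) = -9 - 4*4 = -9 - 16 = -25)
b² = (-25)² = 625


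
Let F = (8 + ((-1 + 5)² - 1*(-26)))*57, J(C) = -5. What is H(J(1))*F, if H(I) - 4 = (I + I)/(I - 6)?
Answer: 153900/11 ≈ 13991.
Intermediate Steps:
H(I) = 4 + 2*I/(-6 + I) (H(I) = 4 + (I + I)/(I - 6) = 4 + (2*I)/(-6 + I) = 4 + 2*I/(-6 + I))
F = 2850 (F = (8 + (4² + 26))*57 = (8 + (16 + 26))*57 = (8 + 42)*57 = 50*57 = 2850)
H(J(1))*F = (6*(-4 - 5)/(-6 - 5))*2850 = (6*(-9)/(-11))*2850 = (6*(-1/11)*(-9))*2850 = (54/11)*2850 = 153900/11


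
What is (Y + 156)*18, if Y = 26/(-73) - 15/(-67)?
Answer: 13722282/4891 ≈ 2805.6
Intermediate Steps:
Y = -647/4891 (Y = 26*(-1/73) - 15*(-1/67) = -26/73 + 15/67 = -647/4891 ≈ -0.13228)
(Y + 156)*18 = (-647/4891 + 156)*18 = (762349/4891)*18 = 13722282/4891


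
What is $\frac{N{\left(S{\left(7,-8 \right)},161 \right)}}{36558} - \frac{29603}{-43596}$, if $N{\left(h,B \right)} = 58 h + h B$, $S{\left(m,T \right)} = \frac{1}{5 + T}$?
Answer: $\frac{8563841}{12649068} \approx 0.67703$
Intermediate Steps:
$N{\left(h,B \right)} = 58 h + B h$
$\frac{N{\left(S{\left(7,-8 \right)},161 \right)}}{36558} - \frac{29603}{-43596} = \frac{\frac{1}{5 - 8} \left(58 + 161\right)}{36558} - \frac{29603}{-43596} = \frac{1}{-3} \cdot 219 \cdot \frac{1}{36558} - - \frac{4229}{6228} = \left(- \frac{1}{3}\right) 219 \cdot \frac{1}{36558} + \frac{4229}{6228} = \left(-73\right) \frac{1}{36558} + \frac{4229}{6228} = - \frac{73}{36558} + \frac{4229}{6228} = \frac{8563841}{12649068}$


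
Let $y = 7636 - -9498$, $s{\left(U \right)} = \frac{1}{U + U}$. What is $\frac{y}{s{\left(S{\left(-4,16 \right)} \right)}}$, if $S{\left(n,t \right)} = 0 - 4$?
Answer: $-137072$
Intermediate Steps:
$S{\left(n,t \right)} = -4$ ($S{\left(n,t \right)} = 0 - 4 = -4$)
$s{\left(U \right)} = \frac{1}{2 U}$
$y = 17134$ ($y = 7636 + 9498 = 17134$)
$\frac{y}{s{\left(S{\left(-4,16 \right)} \right)}} = \frac{17134}{\frac{1}{2} \frac{1}{-4}} = \frac{17134}{\frac{1}{2} \left(- \frac{1}{4}\right)} = \frac{17134}{- \frac{1}{8}} = 17134 \left(-8\right) = -137072$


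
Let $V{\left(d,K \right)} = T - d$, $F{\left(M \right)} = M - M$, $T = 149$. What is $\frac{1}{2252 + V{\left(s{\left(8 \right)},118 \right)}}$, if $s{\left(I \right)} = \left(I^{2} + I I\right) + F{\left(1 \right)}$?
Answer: $\frac{1}{2273} \approx 0.00043995$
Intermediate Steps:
$F{\left(M \right)} = 0$
$s{\left(I \right)} = 2 I^{2}$ ($s{\left(I \right)} = \left(I^{2} + I I\right) + 0 = \left(I^{2} + I^{2}\right) + 0 = 2 I^{2} + 0 = 2 I^{2}$)
$V{\left(d,K \right)} = 149 - d$
$\frac{1}{2252 + V{\left(s{\left(8 \right)},118 \right)}} = \frac{1}{2252 + \left(149 - 2 \cdot 8^{2}\right)} = \frac{1}{2252 + \left(149 - 2 \cdot 64\right)} = \frac{1}{2252 + \left(149 - 128\right)} = \frac{1}{2252 + 21} = \frac{1}{2273}$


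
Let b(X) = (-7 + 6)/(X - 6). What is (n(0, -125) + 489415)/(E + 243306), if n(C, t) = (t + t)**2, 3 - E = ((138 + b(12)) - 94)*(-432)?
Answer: 110383/52449 ≈ 2.1046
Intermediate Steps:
b(X) = -1/(-6 + X)
E = 18939 (E = 3 - ((138 - 1/(-6 + 12)) - 94)*(-432) = 3 - ((138 - 1/6) - 94)*(-432) = 3 - (827/6 - 94)*(-432) = 3 - 263*(-432)/6 = 3 - 1*(-18936) = 3 + 18936 = 18939)
n(C, t) = 4*t**2 (n(C, t) = (2*t)**2 = 4*t**2)
(n(0, -125) + 489415)/(E + 243306) = (4*(-125)**2 + 489415)/(18939 + 243306) = (4*15625 + 489415)/262245 = (62500 + 489415)*(1/262245) = 551915*(1/262245) = 110383/52449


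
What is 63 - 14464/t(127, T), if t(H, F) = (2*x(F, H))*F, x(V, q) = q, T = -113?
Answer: 8065/127 ≈ 63.504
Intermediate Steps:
t(H, F) = 2*F*H (t(H, F) = (2*H)*F = 2*F*H)
63 - 14464/t(127, T) = 63 - 14464/(2*(-113)*127) = 63 - 14464/(-28702) = 63 - 14464*(-1/28702) = 63 + 64/127 = 8065/127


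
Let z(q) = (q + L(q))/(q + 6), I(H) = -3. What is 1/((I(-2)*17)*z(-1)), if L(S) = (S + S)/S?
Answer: -5/51 ≈ -0.098039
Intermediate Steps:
L(S) = 2 (L(S) = (2*S)/S = 2)
z(q) = (2 + q)/(6 + q) (z(q) = (q + 2)/(q + 6) = (2 + q)/(6 + q))
1/((I(-2)*17)*z(-1)) = 1/((-3*17)*((2 - 1)/(6 - 1))) = 1/(-51/5) = -5/51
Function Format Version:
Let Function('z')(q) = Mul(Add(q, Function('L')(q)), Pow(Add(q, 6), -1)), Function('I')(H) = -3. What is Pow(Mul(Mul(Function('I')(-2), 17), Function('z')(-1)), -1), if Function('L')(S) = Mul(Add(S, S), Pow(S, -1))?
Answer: Rational(-5, 51) ≈ -0.098039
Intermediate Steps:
Function('L')(S) = 2 (Function('L')(S) = Mul(Mul(2, S), Pow(S, -1)) = 2)
Function('z')(q) = Mul(Pow(Add(6, q), -1), Add(2, q)) (Function('z')(q) = Mul(Add(q, 2), Pow(Add(q, 6), -1)) = Mul(Add(2, q), Pow(Add(6, q), -1)) = Mul(Pow(Add(6, q), -1), Add(2, q)))
Pow(Mul(Mul(Function('I')(-2), 17), Function('z')(-1)), -1) = Pow(Mul(Mul(-3, 17), Mul(Pow(Add(6, -1), -1), Add(2, -1))), -1) = Pow(Mul(-51, Mul(Pow(5, -1), 1)), -1) = Pow(Mul(-51, Mul(Rational(1, 5), 1)), -1) = Pow(Mul(-51, Rational(1, 5)), -1) = Pow(Rational(-51, 5), -1) = Rational(-5, 51)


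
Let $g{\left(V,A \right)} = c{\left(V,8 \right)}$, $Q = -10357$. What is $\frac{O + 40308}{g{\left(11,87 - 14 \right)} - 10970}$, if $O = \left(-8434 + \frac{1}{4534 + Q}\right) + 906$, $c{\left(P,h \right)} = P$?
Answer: $- \frac{190877939}{63814257} \approx -2.9911$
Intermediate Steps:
$g{\left(V,A \right)} = V$
$O = - \frac{43835545}{5823}$ ($O = \left(-8434 + \frac{1}{4534 - 10357}\right) + 906 = \left(-8434 + \frac{1}{-5823}\right) + 906 = \left(-8434 - \frac{1}{5823}\right) + 906 = - \frac{49111183}{5823} + 906 = - \frac{43835545}{5823} \approx -7528.0$)
$\frac{O + 40308}{g{\left(11,87 - 14 \right)} - 10970} = \frac{- \frac{43835545}{5823} + 40308}{11 - 10970} = \frac{190877939}{5823 \left(-10959\right)} = \frac{190877939}{5823} \left(- \frac{1}{10959}\right) = - \frac{190877939}{63814257}$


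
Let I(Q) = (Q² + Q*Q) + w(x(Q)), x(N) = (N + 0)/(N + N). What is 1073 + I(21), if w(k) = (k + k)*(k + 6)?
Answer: 3923/2 ≈ 1961.5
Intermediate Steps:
x(N) = ½ (x(N) = N/((2*N)) = N*(1/(2*N)) = ½)
w(k) = 2*k*(6 + k) (w(k) = (2*k)*(6 + k) = 2*k*(6 + k))
I(Q) = 13/2 + 2*Q² (I(Q) = (Q² + Q*Q) + 2*(½)*(6 + ½) = (Q² + Q²) + 2*(½)*(13/2) = 2*Q² + 13/2 = 13/2 + 2*Q²)
1073 + I(21) = 1073 + (13/2 + 2*21²) = 1073 + (13/2 + 2*441) = 1073 + (13/2 + 882) = 1073 + 1777/2 = 3923/2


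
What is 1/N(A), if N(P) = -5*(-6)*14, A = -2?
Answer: 1/420 ≈ 0.0023810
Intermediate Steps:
N(P) = 420 (N(P) = 30*14 = 420)
1/N(A) = 1/420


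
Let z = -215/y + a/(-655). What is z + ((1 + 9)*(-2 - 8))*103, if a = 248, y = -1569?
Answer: -10585506787/1027695 ≈ -10300.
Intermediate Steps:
z = -248287/1027695 (z = -215/(-1569) + 248/(-655) = -215*(-1/1569) + 248*(-1/655) = 215/1569 - 248/655 = -248287/1027695 ≈ -0.24160)
z + ((1 + 9)*(-2 - 8))*103 = -248287/1027695 + ((1 + 9)*(-2 - 8))*103 = -248287/1027695 + (10*(-10))*103 = -248287/1027695 - 100*103 = -248287/1027695 - 10300 = -10585506787/1027695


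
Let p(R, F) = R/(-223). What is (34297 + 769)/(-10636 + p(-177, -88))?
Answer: -7819718/2371651 ≈ -3.2972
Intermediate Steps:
p(R, F) = -R/223 (p(R, F) = R*(-1/223) = -R/223)
(34297 + 769)/(-10636 + p(-177, -88)) = (34297 + 769)/(-10636 - 1/223*(-177)) = 35066/(-10636 + 177/223) = 35066/(-2371651/223) = 35066*(-223/2371651) = -7819718/2371651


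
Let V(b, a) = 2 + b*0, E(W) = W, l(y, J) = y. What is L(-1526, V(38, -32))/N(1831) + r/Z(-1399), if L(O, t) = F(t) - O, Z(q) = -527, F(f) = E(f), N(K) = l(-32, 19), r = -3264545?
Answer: 12957523/2108 ≈ 6146.8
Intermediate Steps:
N(K) = -32
V(b, a) = 2 (V(b, a) = 2 + 0 = 2)
F(f) = f
L(O, t) = t - O
L(-1526, V(38, -32))/N(1831) + r/Z(-1399) = (2 - 1*(-1526))/(-32) - 3264545/(-527) = (2 + 1526)*(-1/32) - 3264545*(-1/527) = 1528*(-1/32) + 3264545/527 = -191/4 + 3264545/527 = 12957523/2108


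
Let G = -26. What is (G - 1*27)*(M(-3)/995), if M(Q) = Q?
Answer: 159/995 ≈ 0.15980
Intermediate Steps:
(G - 1*27)*(M(-3)/995) = (-26 - 1*27)*(-3/995) = (-26 - 27)*(-3*1/995) = -53*(-3/995) = 159/995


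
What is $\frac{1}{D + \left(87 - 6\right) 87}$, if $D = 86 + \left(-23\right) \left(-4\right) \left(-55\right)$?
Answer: $\frac{1}{2073} \approx 0.00048239$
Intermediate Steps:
$D = -4974$ ($D = 86 + 92 \left(-55\right) = 86 - 5060 = -4974$)
$\frac{1}{D + \left(87 - 6\right) 87} = \frac{1}{-4974 + \left(87 - 6\right) 87} = \frac{1}{-4974 + 81 \cdot 87} = \frac{1}{-4974 + 7047} = \frac{1}{2073}$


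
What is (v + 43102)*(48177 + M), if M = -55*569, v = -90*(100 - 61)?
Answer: 668392144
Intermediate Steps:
v = -3510 (v = -90*39 = -3510)
M = -31295
(v + 43102)*(48177 + M) = (-3510 + 43102)*(48177 - 31295) = 39592*16882 = 668392144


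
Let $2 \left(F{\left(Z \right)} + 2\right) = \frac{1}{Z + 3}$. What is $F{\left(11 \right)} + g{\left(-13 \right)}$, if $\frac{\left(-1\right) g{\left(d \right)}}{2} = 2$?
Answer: $- \frac{167}{28} \approx -5.9643$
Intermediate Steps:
$g{\left(d \right)} = -4$ ($g{\left(d \right)} = \left(-2\right) 2 = -4$)
$F{\left(Z \right)} = -2 + \frac{1}{2 \left(3 + Z\right)}$ ($F{\left(Z \right)} = -2 + \frac{1}{2 \left(Z + 3\right)} = -2 + \frac{1}{2 \left(3 + Z\right)}$)
$F{\left(11 \right)} + g{\left(-13 \right)} = \frac{-11 - 44}{2 \left(3 + 11\right)} - 4 = \frac{-11 - 44}{2 \cdot 14} - 4 = \frac{1}{2} \cdot \frac{1}{14} \left(-55\right) - 4 = - \frac{55}{28} - 4 = - \frac{167}{28}$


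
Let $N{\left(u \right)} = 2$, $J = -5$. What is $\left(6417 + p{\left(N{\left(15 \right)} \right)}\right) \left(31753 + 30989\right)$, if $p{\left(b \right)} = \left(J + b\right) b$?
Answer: $402238962$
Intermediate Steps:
$p{\left(b \right)} = b \left(-5 + b\right)$ ($p{\left(b \right)} = \left(-5 + b\right) b = b \left(-5 + b\right)$)
$\left(6417 + p{\left(N{\left(15 \right)} \right)}\right) \left(31753 + 30989\right) = \left(6417 + 2 \left(-5 + 2\right)\right) \left(31753 + 30989\right) = \left(6417 + 2 \left(-3\right)\right) 62742 = \left(6417 - 6\right) 62742 = 6411 \cdot 62742 = 402238962$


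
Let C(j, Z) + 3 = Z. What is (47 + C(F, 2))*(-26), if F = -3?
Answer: -1196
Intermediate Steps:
C(j, Z) = -3 + Z
(47 + C(F, 2))*(-26) = (47 + (-3 + 2))*(-26) = (47 - 1)*(-26) = 46*(-26) = -1196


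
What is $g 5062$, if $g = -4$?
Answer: $-20248$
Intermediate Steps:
$g 5062 = \left(-4\right) 5062 = -20248$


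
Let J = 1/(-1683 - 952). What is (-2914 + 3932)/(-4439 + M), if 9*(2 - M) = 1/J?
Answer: -4581/18649 ≈ -0.24564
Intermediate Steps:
J = -1/2635 (J = 1/(-2635) = -1/2635 ≈ -0.00037951)
M = 2653/9 (M = 2 - 1/(9*(-1/2635)) = 2 - ⅑*(-2635) = 2 + 2635/9 = 2653/9 ≈ 294.78)
(-2914 + 3932)/(-4439 + M) = (-2914 + 3932)/(-4439 + 2653/9) = 1018/(-37298/9) = 1018*(-9/37298) = -4581/18649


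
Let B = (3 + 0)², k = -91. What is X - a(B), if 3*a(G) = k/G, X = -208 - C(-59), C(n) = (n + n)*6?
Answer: 13591/27 ≈ 503.37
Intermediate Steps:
C(n) = 12*n (C(n) = (2*n)*6 = 12*n)
B = 9 (B = 3² = 9)
X = 500 (X = -208 - 12*(-59) = -208 - 1*(-708) = -208 + 708 = 500)
a(G) = -91/(3*G) (a(G) = (-91/G)/3 = -91/(3*G))
X - a(B) = 500 - (-91)/(3*9) = 500 - 1*(-91/27) = 500 + 91/27 = 13591/27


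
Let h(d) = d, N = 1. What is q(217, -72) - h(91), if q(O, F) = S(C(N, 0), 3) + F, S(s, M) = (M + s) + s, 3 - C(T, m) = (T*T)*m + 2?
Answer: -158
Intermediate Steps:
C(T, m) = 1 - m*T² (C(T, m) = 3 - ((T*T)*m + 2) = 3 - (T²*m + 2) = 3 - (m*T² + 2) = 3 - (2 + m*T²) = 3 + (-2 - m*T²) = 1 - m*T²)
S(s, M) = M + 2*s
q(O, F) = 5 + F (q(O, F) = (3 + 2*(1 - 1*0*1²)) + F = (3 + 2*(1 - 1*0*1)) + F = (3 + 2*(1 + 0)) + F = (3 + 2*1) + F = (3 + 2) + F = 5 + F)
q(217, -72) - h(91) = (5 - 72) - 1*91 = -67 - 91 = -158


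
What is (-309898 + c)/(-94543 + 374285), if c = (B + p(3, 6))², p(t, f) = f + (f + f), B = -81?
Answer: -305929/279742 ≈ -1.0936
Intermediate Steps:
p(t, f) = 3*f (p(t, f) = f + 2*f = 3*f)
c = 3969 (c = (-81 + 3*6)² = (-81 + 18)² = (-63)² = 3969)
(-309898 + c)/(-94543 + 374285) = (-309898 + 3969)/(-94543 + 374285) = -305929/279742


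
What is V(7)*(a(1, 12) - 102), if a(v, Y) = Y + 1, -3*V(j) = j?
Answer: 623/3 ≈ 207.67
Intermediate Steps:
V(j) = -j/3
a(v, Y) = 1 + Y
V(7)*(a(1, 12) - 102) = (-⅓*7)*((1 + 12) - 102) = -7*(13 - 102)/3 = -7/3*(-89) = 623/3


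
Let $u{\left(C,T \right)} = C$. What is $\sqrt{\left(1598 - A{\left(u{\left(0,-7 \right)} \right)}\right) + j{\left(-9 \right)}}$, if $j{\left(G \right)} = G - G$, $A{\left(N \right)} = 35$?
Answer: $\sqrt{1563} \approx 39.535$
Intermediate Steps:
$j{\left(G \right)} = 0$
$\sqrt{\left(1598 - A{\left(u{\left(0,-7 \right)} \right)}\right) + j{\left(-9 \right)}} = \sqrt{\left(1598 - 35\right) + 0} = \sqrt{1563 + 0} = \sqrt{1563}$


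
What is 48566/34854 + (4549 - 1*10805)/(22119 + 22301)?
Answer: 242406887/193526835 ≈ 1.2526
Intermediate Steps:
48566/34854 + (4549 - 1*10805)/(22119 + 22301) = 48566*(1/34854) + (4549 - 10805)/44420 = 24283/17427 - 6256*1/44420 = 24283/17427 - 1564/11105 = 242406887/193526835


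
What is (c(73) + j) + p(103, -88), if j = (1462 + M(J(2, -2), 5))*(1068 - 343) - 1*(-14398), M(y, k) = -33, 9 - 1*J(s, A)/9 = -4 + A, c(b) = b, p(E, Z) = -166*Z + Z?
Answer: 1065016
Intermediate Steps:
p(E, Z) = -165*Z
J(s, A) = 117 - 9*A (J(s, A) = 81 - 9*(-4 + A) = 81 + (36 - 9*A) = 117 - 9*A)
j = 1050423 (j = (1462 - 33)*(1068 - 343) - 1*(-14398) = 1429*725 + 14398 = 1036025 + 14398 = 1050423)
(c(73) + j) + p(103, -88) = (73 + 1050423) - 165*(-88) = 1050496 + 14520 = 1065016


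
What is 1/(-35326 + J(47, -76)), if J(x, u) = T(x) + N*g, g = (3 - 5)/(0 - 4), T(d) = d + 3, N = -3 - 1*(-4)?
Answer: -2/70551 ≈ -2.8348e-5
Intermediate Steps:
N = 1 (N = -3 + 4 = 1)
T(d) = 3 + d
g = ½ (g = -2/(-4) = -2*(-¼) = ½ ≈ 0.50000)
J(x, u) = 7/2 + x (J(x, u) = (3 + x) + 1*(½) = (3 + x) + ½ = 7/2 + x)
1/(-35326 + J(47, -76)) = 1/(-35326 + (7/2 + 47)) = 1/(-35326 + 101/2) = 1/(-70551/2) = -2/70551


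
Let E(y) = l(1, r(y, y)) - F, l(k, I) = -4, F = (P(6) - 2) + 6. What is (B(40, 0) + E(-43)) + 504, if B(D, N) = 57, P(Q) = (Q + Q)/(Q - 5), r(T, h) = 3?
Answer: 541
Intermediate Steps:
P(Q) = 2*Q/(-5 + Q) (P(Q) = (2*Q)/(-5 + Q) = 2*Q/(-5 + Q))
F = 16 (F = (2*6/(-5 + 6) - 2) + 6 = (2*6/1 - 2) + 6 = (2*6*1 - 2) + 6 = (12 - 2) + 6 = 10 + 6 = 16)
E(y) = -20 (E(y) = -4 - 1*16 = -4 - 16 = -20)
(B(40, 0) + E(-43)) + 504 = (57 - 20) + 504 = 37 + 504 = 541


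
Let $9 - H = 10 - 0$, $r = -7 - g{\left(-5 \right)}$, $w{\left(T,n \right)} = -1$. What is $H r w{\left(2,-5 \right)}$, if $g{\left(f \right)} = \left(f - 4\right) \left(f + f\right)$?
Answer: $-97$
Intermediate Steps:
$g{\left(f \right)} = 2 f \left(-4 + f\right)$ ($g{\left(f \right)} = \left(-4 + f\right) 2 f = 2 f \left(-4 + f\right)$)
$r = -97$ ($r = -7 - 2 \left(-5\right) \left(-4 - 5\right) = -7 - 2 \left(-5\right) \left(-9\right) = -7 - 90 = -97$)
$H = -1$ ($H = 9 - \left(10 - 0\right) = 9 - \left(10 + 0\right) = 9 - 10 = -1$)
$H r w{\left(2,-5 \right)} = \left(-1\right) \left(-97\right) \left(-1\right) = 97 \left(-1\right) = -97$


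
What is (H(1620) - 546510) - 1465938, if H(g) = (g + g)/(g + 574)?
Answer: -2207653836/1097 ≈ -2.0124e+6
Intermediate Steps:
H(g) = 2*g/(574 + g) (H(g) = (2*g)/(574 + g) = 2*g/(574 + g))
(H(1620) - 546510) - 1465938 = (2*1620/(574 + 1620) - 546510) - 1465938 = (2*1620/2194 - 546510) - 1465938 = (2*1620*(1/2194) - 546510) - 1465938 = (1620/1097 - 546510) - 1465938 = -599519850/1097 - 1465938 = -2207653836/1097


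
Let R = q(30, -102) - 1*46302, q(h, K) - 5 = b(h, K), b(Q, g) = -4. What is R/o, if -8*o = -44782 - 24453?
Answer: -370408/69235 ≈ -5.3500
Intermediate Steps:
q(h, K) = 1 (q(h, K) = 5 - 4 = 1)
o = 69235/8 (o = -(-44782 - 24453)/8 = -1/8*(-69235) = 69235/8 ≈ 8654.4)
R = -46301 (R = 1 - 1*46302 = 1 - 46302 = -46301)
R/o = -46301/69235/8 = -46301*8/69235 = -370408/69235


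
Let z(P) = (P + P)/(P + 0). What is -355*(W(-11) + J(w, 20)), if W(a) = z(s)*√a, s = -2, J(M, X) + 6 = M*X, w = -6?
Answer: 44730 - 710*I*√11 ≈ 44730.0 - 2354.8*I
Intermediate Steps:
J(M, X) = -6 + M*X
z(P) = 2 (z(P) = (2*P)/P = 2)
W(a) = 2*√a
-355*(W(-11) + J(w, 20)) = -355*(2*√(-11) + (-6 - 6*20)) = -355*(2*(I*√11) + (-6 - 120)) = -355*(2*I*√11 - 126) = -355*(-126 + 2*I*√11) = 44730 - 710*I*√11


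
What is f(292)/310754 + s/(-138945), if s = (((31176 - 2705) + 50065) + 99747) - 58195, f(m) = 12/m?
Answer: -2724200906861/3151973160690 ≈ -0.86428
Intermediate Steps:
s = 120088 (s = ((28471 + 50065) + 99747) - 58195 = (78536 + 99747) - 58195 = 178283 - 58195 = 120088)
f(292)/310754 + s/(-138945) = (12/292)/310754 + 120088/(-138945) = (12*(1/292))*(1/310754) + 120088*(-1/138945) = (3/73)*(1/310754) - 120088/138945 = 3/22685042 - 120088/138945 = -2724200906861/3151973160690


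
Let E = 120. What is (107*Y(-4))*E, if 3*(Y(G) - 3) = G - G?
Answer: 38520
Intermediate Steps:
Y(G) = 3 (Y(G) = 3 + (G - G)/3 = 3 + (⅓)*0 = 3 + 0 = 3)
(107*Y(-4))*E = (107*3)*120 = 321*120 = 38520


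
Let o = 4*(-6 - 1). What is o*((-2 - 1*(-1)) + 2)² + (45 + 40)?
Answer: 57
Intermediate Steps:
o = -28 (o = 4*(-7) = -28)
o*((-2 - 1*(-1)) + 2)² + (45 + 40) = -28*((-2 - 1*(-1)) + 2)² + (45 + 40) = -28*((-2 + 1) + 2)² + 85 = -28*(-1 + 2)² + 85 = -28*1² + 85 = -28*1 + 85 = -28 + 85 = 57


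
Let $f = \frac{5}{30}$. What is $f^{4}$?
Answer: $\frac{1}{1296} \approx 0.0007716$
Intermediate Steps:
$f = \frac{1}{6}$ ($f = 5 \cdot \frac{1}{30} = \frac{1}{6} \approx 0.16667$)
$f^{4} = \left(\frac{1}{6}\right)^{4} = \frac{1}{1296}$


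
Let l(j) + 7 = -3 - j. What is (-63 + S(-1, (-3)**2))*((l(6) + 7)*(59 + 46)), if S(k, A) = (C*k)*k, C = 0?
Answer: 59535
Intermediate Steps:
l(j) = -10 - j (l(j) = -7 + (-3 - j) = -10 - j)
S(k, A) = 0 (S(k, A) = (0*k)*k = 0*k = 0)
(-63 + S(-1, (-3)**2))*((l(6) + 7)*(59 + 46)) = (-63 + 0)*(((-10 - 1*6) + 7)*(59 + 46)) = -63*((-10 - 6) + 7)*105 = -63*(-16 + 7)*105 = -(-567)*105 = -63*(-945) = 59535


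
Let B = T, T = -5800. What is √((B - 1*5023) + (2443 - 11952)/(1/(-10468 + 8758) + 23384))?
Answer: I*√17305883642187071393/39986639 ≈ 104.04*I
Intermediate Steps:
B = -5800
√((B - 1*5023) + (2443 - 11952)/(1/(-10468 + 8758) + 23384)) = √((-5800 - 1*5023) + (2443 - 11952)/(1/(-10468 + 8758) + 23384)) = √((-5800 - 5023) - 9509/(1/(-1710) + 23384)) = √(-10823 - 9509/(-1/1710 + 23384)) = √(-10823 - 9509/39986639/1710) = √(-10823 - 9509*1710/39986639) = √(-10823 - 16260390/39986639) = √(-432791654287/39986639) = I*√17305883642187071393/39986639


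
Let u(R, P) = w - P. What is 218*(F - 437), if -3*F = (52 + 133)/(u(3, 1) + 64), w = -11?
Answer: -7450913/78 ≈ -95525.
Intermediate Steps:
u(R, P) = -11 - P
F = -185/156 (F = -(52 + 133)/(3*((-11 - 1*1) + 64)) = -185/(3*((-11 - 1) + 64)) = -185/(3*(-12 + 64)) = -185/(3*52) = -⅓*185/52 = -185/156 ≈ -1.1859)
218*(F - 437) = 218*(-185/156 - 437) = 218*(-68357/156) = -7450913/78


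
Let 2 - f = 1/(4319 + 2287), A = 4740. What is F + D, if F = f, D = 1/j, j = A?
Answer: 10437791/5218740 ≈ 2.0001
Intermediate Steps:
j = 4740
D = 1/4740 ≈ 0.00021097
f = 13211/6606 (f = 2 - 1/(4319 + 2287) = 2 - 1/6606 = 13211/6606 ≈ 1.9998)
F = 13211/6606 ≈ 1.9998
F + D = 13211/6606 + 1/4740 = 10437791/5218740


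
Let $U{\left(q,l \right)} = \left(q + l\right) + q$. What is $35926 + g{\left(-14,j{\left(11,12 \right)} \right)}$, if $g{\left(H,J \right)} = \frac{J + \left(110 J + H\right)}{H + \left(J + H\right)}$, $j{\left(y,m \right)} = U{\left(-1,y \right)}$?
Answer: $\frac{681609}{19} \approx 35874.0$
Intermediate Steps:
$U{\left(q,l \right)} = l + 2 q$ ($U{\left(q,l \right)} = \left(l + q\right) + q = l + 2 q$)
$j{\left(y,m \right)} = -2 + y$ ($j{\left(y,m \right)} = y + 2 \left(-1\right) = y - 2 = -2 + y$)
$g{\left(H,J \right)} = \frac{H + 111 J}{J + 2 H}$ ($g{\left(H,J \right)} = \frac{J + \left(H + 110 J\right)}{H + \left(H + J\right)} = \frac{H + 111 J}{J + 2 H}$)
$35926 + g{\left(-14,j{\left(11,12 \right)} \right)} = 35926 + \frac{-14 + 111 \left(-2 + 11\right)}{\left(-2 + 11\right) + 2 \left(-14\right)} = 35926 + \frac{-14 + 111 \cdot 9}{9 - 28} = 35926 + \frac{-14 + 999}{-19} = 35926 - \frac{985}{19} = \frac{681609}{19}$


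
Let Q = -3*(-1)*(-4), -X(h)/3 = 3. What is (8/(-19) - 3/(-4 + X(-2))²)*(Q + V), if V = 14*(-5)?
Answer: 115538/3211 ≈ 35.982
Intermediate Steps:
X(h) = -9 (X(h) = -3*3 = -9)
V = -70
Q = -12 (Q = 3*(-4) = -12)
(8/(-19) - 3/(-4 + X(-2))²)*(Q + V) = (8/(-19) - 3/(-4 - 9)²)*(-12 - 70) = (8*(-1/19) - 3/((-13)²))*(-82) = (-8/19 - 3/169)*(-82) = -1409/3211*(-82) = 115538/3211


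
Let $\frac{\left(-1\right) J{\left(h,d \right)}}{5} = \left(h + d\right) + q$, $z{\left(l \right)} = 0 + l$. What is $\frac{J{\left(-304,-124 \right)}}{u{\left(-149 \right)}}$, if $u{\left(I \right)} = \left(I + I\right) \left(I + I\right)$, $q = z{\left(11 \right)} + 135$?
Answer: $\frac{705}{44402} \approx 0.015878$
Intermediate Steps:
$z{\left(l \right)} = l$
$q = 146$ ($q = 11 + 135 = 146$)
$J{\left(h,d \right)} = -730 - 5 d - 5 h$ ($J{\left(h,d \right)} = - 5 \left(\left(h + d\right) + 146\right) = - 5 \left(\left(d + h\right) + 146\right) = - 5 \left(146 + d + h\right) = -730 - 5 d - 5 h$)
$u{\left(I \right)} = 4 I^{2}$ ($u{\left(I \right)} = 2 I 2 I = 4 I^{2}$)
$\frac{J{\left(-304,-124 \right)}}{u{\left(-149 \right)}} = \frac{-730 - -620 - -1520}{4 \left(-149\right)^{2}} = \frac{-730 + 620 + 1520}{4 \cdot 22201} = \frac{1410}{88804} = 1410 \cdot \frac{1}{88804} = \frac{705}{44402}$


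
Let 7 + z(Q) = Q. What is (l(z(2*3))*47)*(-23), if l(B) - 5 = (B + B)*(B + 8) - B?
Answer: 8648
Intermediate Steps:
z(Q) = -7 + Q
l(B) = 5 - B + 2*B*(8 + B) (l(B) = 5 + ((B + B)*(B + 8) - B) = 5 + ((2*B)*(8 + B) - B) = 5 + (2*B*(8 + B) - B) = 5 + (-B + 2*B*(8 + B)) = 5 - B + 2*B*(8 + B))
(l(z(2*3))*47)*(-23) = ((5 + 2*(-7 + 2*3)**2 + 15*(-7 + 2*3))*47)*(-23) = ((5 + 2*(-7 + 6)**2 + 15*(-7 + 6))*47)*(-23) = ((5 + 2*(-1)**2 + 15*(-1))*47)*(-23) = ((5 + 2*1 - 15)*47)*(-23) = ((5 + 2 - 15)*47)*(-23) = -8*47*(-23) = -376*(-23) = 8648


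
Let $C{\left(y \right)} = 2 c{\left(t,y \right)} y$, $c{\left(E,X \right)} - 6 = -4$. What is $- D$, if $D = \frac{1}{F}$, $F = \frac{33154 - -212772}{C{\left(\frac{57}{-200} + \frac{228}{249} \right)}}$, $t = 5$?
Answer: $- \frac{10469}{1020592900} \approx -1.0258 \cdot 10^{-5}$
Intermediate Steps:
$c{\left(E,X \right)} = 2$ ($c{\left(E,X \right)} = 6 - 4 = 2$)
$C{\left(y \right)} = 4 y$ ($C{\left(y \right)} = 2 \cdot 2 y = 4 y$)
$F = \frac{1020592900}{10469}$ ($F = \frac{33154 - -212772}{4 \left(\frac{57}{-200} + \frac{228}{249}\right)} = \frac{33154 + 212772}{4 \left(57 \left(- \frac{1}{200}\right) + 228 \cdot \frac{1}{249}\right)} = \frac{245926}{4 \left(- \frac{57}{200} + \frac{76}{83}\right)} = \frac{245926}{4 \cdot \frac{10469}{16600}} = \frac{245926}{\frac{10469}{4150}} = 245926 \cdot \frac{4150}{10469} = \frac{1020592900}{10469} \approx 97487.0$)
$D = \frac{10469}{1020592900}$ ($D = \frac{1}{\frac{1020592900}{10469}} = \frac{10469}{1020592900} \approx 1.0258 \cdot 10^{-5}$)
$- D = \left(-1\right) \frac{10469}{1020592900} = - \frac{10469}{1020592900}$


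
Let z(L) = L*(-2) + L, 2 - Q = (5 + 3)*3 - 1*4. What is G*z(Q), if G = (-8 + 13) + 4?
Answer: 162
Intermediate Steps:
Q = -18 (Q = 2 - ((5 + 3)*3 - 1*4) = 2 - (8*3 - 4) = 2 - (24 - 4) = 2 - 1*20 = 2 - 20 = -18)
z(L) = -L (z(L) = -2*L + L = -L)
G = 9 (G = 5 + 4 = 9)
G*z(Q) = 9*(-1*(-18)) = 9*18 = 162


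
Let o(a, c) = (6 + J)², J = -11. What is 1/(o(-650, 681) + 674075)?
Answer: 1/674100 ≈ 1.4835e-6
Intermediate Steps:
o(a, c) = 25 (o(a, c) = (6 - 11)² = (-5)² = 25)
1/(o(-650, 681) + 674075) = 1/(25 + 674075) = 1/674100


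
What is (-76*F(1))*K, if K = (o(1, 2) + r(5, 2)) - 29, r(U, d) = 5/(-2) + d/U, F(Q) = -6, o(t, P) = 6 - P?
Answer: -61788/5 ≈ -12358.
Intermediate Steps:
r(U, d) = -5/2 + d/U (r(U, d) = 5*(-½) + d/U = -5/2 + d/U)
K = -271/10 (K = ((6 - 1*2) + (-5/2 + 2/5)) - 29 = ((6 - 2) + (-5/2 + 2*(⅕))) - 29 = (4 + (-5/2 + ⅖)) - 29 = (4 - 21/10) - 29 = 19/10 - 29 = -271/10 ≈ -27.100)
(-76*F(1))*K = -76*(-6)*(-271/10) = 456*(-271/10) = -61788/5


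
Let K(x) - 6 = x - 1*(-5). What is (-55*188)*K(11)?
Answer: -227480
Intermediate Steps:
K(x) = 11 + x (K(x) = 6 + (x - 1*(-5)) = 6 + (x + 5) = 6 + (5 + x) = 11 + x)
(-55*188)*K(11) = (-55*188)*(11 + 11) = -10340*22 = -227480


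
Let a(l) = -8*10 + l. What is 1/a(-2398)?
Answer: -1/2478 ≈ -0.00040355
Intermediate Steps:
a(l) = -80 + l
1/a(-2398) = 1/(-80 - 2398) = 1/(-2478) = -1/2478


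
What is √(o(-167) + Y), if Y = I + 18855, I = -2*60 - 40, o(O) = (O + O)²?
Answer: √130251 ≈ 360.90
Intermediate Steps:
o(O) = 4*O² (o(O) = (2*O)² = 4*O²)
I = -160 (I = -120 - 40 = -160)
Y = 18695 (Y = -160 + 18855 = 18695)
√(o(-167) + Y) = √(4*(-167)² + 18695) = √(4*27889 + 18695) = √(111556 + 18695) = √130251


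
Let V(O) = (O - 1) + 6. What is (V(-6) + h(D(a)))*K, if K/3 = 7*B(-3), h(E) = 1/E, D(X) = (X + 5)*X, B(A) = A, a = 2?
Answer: 117/2 ≈ 58.500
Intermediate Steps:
D(X) = X*(5 + X) (D(X) = (5 + X)*X = X*(5 + X))
V(O) = 5 + O (V(O) = (-1 + O) + 6 = 5 + O)
K = -63 (K = 3*(7*(-3)) = 3*(-21) = -63)
(V(-6) + h(D(a)))*K = ((5 - 6) + 1/(2*(5 + 2)))*(-63) = (-1 + 1/(2*7))*(-63) = (-1 + 1/14)*(-63) = -13/14*(-63) = 117/2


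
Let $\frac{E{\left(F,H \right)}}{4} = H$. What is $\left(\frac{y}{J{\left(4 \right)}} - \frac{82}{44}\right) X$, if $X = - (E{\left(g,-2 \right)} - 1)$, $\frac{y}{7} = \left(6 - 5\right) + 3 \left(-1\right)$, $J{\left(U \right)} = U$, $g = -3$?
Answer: $- \frac{531}{11} \approx -48.273$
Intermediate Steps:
$E{\left(F,H \right)} = 4 H$
$y = -14$ ($y = 7 \left(\left(6 - 5\right) + 3 \left(-1\right)\right) = 7 \left(\left(6 - 5\right) - 3\right) = 7 \left(1 - 3\right) = 7 \left(-2\right) = -14$)
$X = 9$ ($X = - (4 \left(-2\right) - 1) = - (-8 - 1) = \left(-1\right) \left(-9\right) = 9$)
$\left(\frac{y}{J{\left(4 \right)}} - \frac{82}{44}\right) X = \left(- \frac{14}{4} - \frac{82}{44}\right) 9 = \left(\left(-14\right) \frac{1}{4} - \frac{41}{22}\right) 9 = \left(- \frac{7}{2} - \frac{41}{22}\right) 9 = \left(- \frac{59}{11}\right) 9 = - \frac{531}{11}$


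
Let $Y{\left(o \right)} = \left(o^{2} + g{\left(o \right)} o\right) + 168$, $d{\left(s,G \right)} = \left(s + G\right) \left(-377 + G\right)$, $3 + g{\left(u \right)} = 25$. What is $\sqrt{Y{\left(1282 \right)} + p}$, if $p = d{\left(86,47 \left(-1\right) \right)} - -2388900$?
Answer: $2 \sqrt{1011065} \approx 2011.0$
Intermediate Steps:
$g{\left(u \right)} = 22$ ($g{\left(u \right)} = -3 + 25 = 22$)
$d{\left(s,G \right)} = \left(-377 + G\right) \left(G + s\right)$ ($d{\left(s,G \right)} = \left(G + s\right) \left(-377 + G\right) = \left(-377 + G\right) \left(G + s\right)$)
$Y{\left(o \right)} = 168 + o^{2} + 22 o$ ($Y{\left(o \right)} = \left(o^{2} + 22 o\right) + 168 = 168 + o^{2} + 22 o$)
$p = 2372364$ ($p = \left(\left(47 \left(-1\right)\right)^{2} - 377 \cdot 47 \left(-1\right) - 32422 + 47 \left(-1\right) 86\right) - -2388900 = \left(\left(-47\right)^{2} - -17719 - 32422 - 4042\right) + 2388900 = \left(2209 + 17719 - 32422 - 4042\right) + 2388900 = -16536 + 2388900 = 2372364$)
$\sqrt{Y{\left(1282 \right)} + p} = \sqrt{\left(168 + 1282^{2} + 22 \cdot 1282\right) + 2372364} = \sqrt{\left(168 + 1643524 + 28204\right) + 2372364} = \sqrt{1671896 + 2372364} = \sqrt{4044260} = 2 \sqrt{1011065}$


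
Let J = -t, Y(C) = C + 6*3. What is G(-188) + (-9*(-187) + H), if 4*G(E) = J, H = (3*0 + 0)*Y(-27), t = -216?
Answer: 1737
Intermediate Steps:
Y(C) = 18 + C (Y(C) = C + 18 = 18 + C)
H = 0 (H = (3*0 + 0)*(18 - 27) = (0 + 0)*(-9) = 0*(-9) = 0)
J = 216 (J = -1*(-216) = 216)
G(E) = 54 (G(E) = (¼)*216 = 54)
G(-188) + (-9*(-187) + H) = 54 + (-9*(-187) + 0) = 54 + (1683 + 0) = 54 + 1683 = 1737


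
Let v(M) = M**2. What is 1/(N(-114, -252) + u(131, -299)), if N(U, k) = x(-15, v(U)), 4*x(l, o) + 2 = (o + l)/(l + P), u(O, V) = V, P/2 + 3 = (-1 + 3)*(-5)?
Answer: -164/62099 ≈ -0.0026409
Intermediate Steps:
P = -26 (P = -6 + 2*((-1 + 3)*(-5)) = -6 + 2*(2*(-5)) = -6 + 2*(-10) = -6 - 20 = -26)
x(l, o) = -1/2 + (l + o)/(4*(-26 + l)) (x(l, o) = -1/2 + ((o + l)/(l - 26))/4 = -1/2 + ((l + o)/(-26 + l))/4 = -1/2 + (l + o)/(4*(-26 + l)))
N(U, k) = -67/164 - U**2/164 (N(U, k) = (52 + U**2 - 1*(-15))/(4*(-26 - 15)) = (1/4)*(52 + U**2 + 15)/(-41) = (1/4)*(-1/41)*(67 + U**2) = -67/164 - U**2/164)
1/(N(-114, -252) + u(131, -299)) = 1/((-67/164 - 1/164*(-114)**2) - 299) = 1/((-67/164 - 1/164*12996) - 299) = 1/((-67/164 - 3249/41) - 299) = 1/(-13063/164 - 299) = 1/(-62099/164) = -164/62099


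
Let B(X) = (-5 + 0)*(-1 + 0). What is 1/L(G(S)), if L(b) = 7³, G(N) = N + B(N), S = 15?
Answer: 1/343 ≈ 0.0029155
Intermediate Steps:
B(X) = 5 (B(X) = -5*(-1) = 5)
G(N) = 5 + N (G(N) = N + 5 = 5 + N)
L(b) = 343
1/L(G(S)) = 1/343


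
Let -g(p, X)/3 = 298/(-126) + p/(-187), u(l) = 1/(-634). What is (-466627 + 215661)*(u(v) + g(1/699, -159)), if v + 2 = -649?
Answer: -516372133030547/290052147 ≈ -1.7803e+6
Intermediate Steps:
v = -651 (v = -2 - 649 = -651)
u(l) = -1/634
g(p, X) = 149/21 + 3*p/187 (g(p, X) = -3*(298/(-126) + p/(-187)) = -3*(298*(-1/126) + p*(-1/187)) = -3*(-149/63 - p/187) = 149/21 + 3*p/187)
(-466627 + 215661)*(u(v) + g(1/699, -159)) = (-466627 + 215661)*(-1/634 + (149/21 + (3/187)/699)) = -250966*(-1/634 + (149/21 + (3/187)*(1/699))) = -250966*(-1/634 + (149/21 + 1/43571)) = -250966*(-1/634 + 6492100/914991) = -250966*4115076409/580104294 = -516372133030547/290052147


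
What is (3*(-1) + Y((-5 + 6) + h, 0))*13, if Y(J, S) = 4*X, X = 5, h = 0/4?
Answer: 221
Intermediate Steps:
h = 0 (h = 0*(¼) = 0)
Y(J, S) = 20 (Y(J, S) = 4*5 = 20)
(3*(-1) + Y((-5 + 6) + h, 0))*13 = (3*(-1) + 20)*13 = (-3 + 20)*13 = 17*13 = 221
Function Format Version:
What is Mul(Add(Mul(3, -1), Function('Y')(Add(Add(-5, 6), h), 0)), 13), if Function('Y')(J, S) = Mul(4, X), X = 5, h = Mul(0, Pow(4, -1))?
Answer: 221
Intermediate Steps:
h = 0 (h = Mul(0, Rational(1, 4)) = 0)
Function('Y')(J, S) = 20 (Function('Y')(J, S) = Mul(4, 5) = 20)
Mul(Add(Mul(3, -1), Function('Y')(Add(Add(-5, 6), h), 0)), 13) = Mul(Add(Mul(3, -1), 20), 13) = Mul(Add(-3, 20), 13) = Mul(17, 13) = 221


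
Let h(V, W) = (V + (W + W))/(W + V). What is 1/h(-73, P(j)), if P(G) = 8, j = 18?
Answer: 65/57 ≈ 1.1404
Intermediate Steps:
h(V, W) = (V + 2*W)/(V + W)
1/h(-73, P(j)) = 1/((-73 + 2*8)/(-73 + 8)) = 1/((-73 + 16)/(-65)) = 1/(-1/65*(-57)) = 1/(57/65) = 65/57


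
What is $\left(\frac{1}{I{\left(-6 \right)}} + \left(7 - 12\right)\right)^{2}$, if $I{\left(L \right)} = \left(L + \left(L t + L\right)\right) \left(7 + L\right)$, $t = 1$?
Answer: $\frac{8281}{324} \approx 25.559$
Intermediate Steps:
$I{\left(L \right)} = 3 L \left(7 + L\right)$ ($I{\left(L \right)} = \left(L + \left(L 1 + L\right)\right) \left(7 + L\right) = \left(L + \left(L + L\right)\right) \left(7 + L\right) = \left(L + 2 L\right) \left(7 + L\right) = 3 L \left(7 + L\right)$)
$\left(\frac{1}{I{\left(-6 \right)}} + \left(7 - 12\right)\right)^{2} = \left(\frac{1}{3 \left(-6\right) \left(7 - 6\right)} + \left(7 - 12\right)\right)^{2} = \left(\frac{1}{3 \left(-6\right) 1} + \left(7 - 12\right)\right)^{2} = \left(\frac{1}{-18} - 5\right)^{2} = \left(- \frac{1}{18} - 5\right)^{2} = \left(- \frac{91}{18}\right)^{2} = \frac{8281}{324}$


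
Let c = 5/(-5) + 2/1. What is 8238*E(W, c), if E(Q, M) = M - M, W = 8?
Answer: 0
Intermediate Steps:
c = 1 (c = 5*(-⅕) + 2*1 = -1 + 2 = 1)
E(Q, M) = 0
8238*E(W, c) = 8238*0 = 0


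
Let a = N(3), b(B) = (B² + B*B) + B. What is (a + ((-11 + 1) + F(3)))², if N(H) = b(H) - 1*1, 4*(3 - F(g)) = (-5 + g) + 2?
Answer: 169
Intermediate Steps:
b(B) = B + 2*B² (b(B) = (B² + B²) + B = 2*B² + B = B + 2*B²)
F(g) = 15/4 - g/4 (F(g) = 3 - ((-5 + g) + 2)/4 = 3 - (-3 + g)/4 = 3 + (¾ - g/4) = 15/4 - g/4)
N(H) = -1 + H*(1 + 2*H) (N(H) = H*(1 + 2*H) - 1*1 = H*(1 + 2*H) - 1 = -1 + H*(1 + 2*H))
a = 20 (a = -1 + 3*(1 + 2*3) = -1 + 3*(1 + 6) = -1 + 3*7 = -1 + 21 = 20)
(a + ((-11 + 1) + F(3)))² = (20 + ((-11 + 1) + (15/4 - ¼*3)))² = (20 + (-10 + (15/4 - ¾)))² = (20 + (-10 + 3))² = (20 - 7)² = 13² = 169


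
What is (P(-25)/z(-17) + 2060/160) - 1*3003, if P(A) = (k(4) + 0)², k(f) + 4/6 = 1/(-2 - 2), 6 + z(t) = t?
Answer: -9903415/3312 ≈ -2990.2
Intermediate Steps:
z(t) = -6 + t
k(f) = -11/12 (k(f) = -⅔ + 1/(-2 - 2) = -⅔ + 1/(-4) = -⅔ - ¼ = -11/12)
P(A) = 121/144 (P(A) = (-11/12 + 0)² = (-11/12)² = 121/144)
(P(-25)/z(-17) + 2060/160) - 1*3003 = (121/(144*(-6 - 17)) + 2060/160) - 1*3003 = ((121/144)/(-23) + 2060*(1/160)) - 3003 = ((121/144)*(-1/23) + 103/8) - 3003 = (-121/3312 + 103/8) - 3003 = 42521/3312 - 3003 = -9903415/3312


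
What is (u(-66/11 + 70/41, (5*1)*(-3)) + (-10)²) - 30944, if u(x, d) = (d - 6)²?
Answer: -30403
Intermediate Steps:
u(x, d) = (-6 + d)²
(u(-66/11 + 70/41, (5*1)*(-3)) + (-10)²) - 30944 = ((-6 + (5*1)*(-3))² + (-10)²) - 30944 = ((-6 + 5*(-3))² + 100) - 30944 = ((-6 - 15)² + 100) - 30944 = ((-21)² + 100) - 30944 = (441 + 100) - 30944 = 541 - 30944 = -30403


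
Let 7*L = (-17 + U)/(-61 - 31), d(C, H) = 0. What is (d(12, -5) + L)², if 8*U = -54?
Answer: 9025/6635776 ≈ 0.0013601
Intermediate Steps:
U = -27/4 (U = (⅛)*(-54) = -27/4 ≈ -6.7500)
L = 95/2576 (L = ((-17 - 27/4)/(-61 - 31))/7 = (-95/4/(-92))/7 = (-95/4*(-1/92))/7 = (⅐)*(95/368) = 95/2576 ≈ 0.036879)
(d(12, -5) + L)² = (0 + 95/2576)² = (95/2576)² = 9025/6635776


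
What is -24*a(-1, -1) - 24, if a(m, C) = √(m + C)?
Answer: -24 - 24*I*√2 ≈ -24.0 - 33.941*I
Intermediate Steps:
a(m, C) = √(C + m)
-24*a(-1, -1) - 24 = -24*√(-1 - 1) - 24 = -24*I*√2 - 24 = -24 - 24*I*√2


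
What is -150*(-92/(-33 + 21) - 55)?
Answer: 7100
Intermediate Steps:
-150*(-92/(-33 + 21) - 55) = -150*(-92/(-12) - 55) = -150*(-92*(-1/12) - 55) = -150*(23/3 - 55) = -150*(-142/3) = 7100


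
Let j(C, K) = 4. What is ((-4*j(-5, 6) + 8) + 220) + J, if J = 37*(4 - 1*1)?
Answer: 323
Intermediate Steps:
J = 111 (J = 37*(4 - 1) = 37*3 = 111)
((-4*j(-5, 6) + 8) + 220) + J = ((-4*4 + 8) + 220) + 111 = ((-16 + 8) + 220) + 111 = (-8 + 220) + 111 = 212 + 111 = 323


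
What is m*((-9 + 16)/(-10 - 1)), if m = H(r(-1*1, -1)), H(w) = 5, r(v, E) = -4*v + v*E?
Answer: -35/11 ≈ -3.1818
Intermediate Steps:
r(v, E) = -4*v + E*v
m = 5
m*((-9 + 16)/(-10 - 1)) = 5*((-9 + 16)/(-10 - 1)) = 5*(7/(-11)) = 5*(7*(-1/11)) = 5*(-7/11) = -35/11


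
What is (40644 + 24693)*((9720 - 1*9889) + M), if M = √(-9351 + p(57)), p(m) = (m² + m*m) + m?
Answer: -11041953 + 130674*I*√699 ≈ -1.1042e+7 + 3.4548e+6*I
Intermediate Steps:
p(m) = m + 2*m² (p(m) = (m² + m²) + m = 2*m² + m = m + 2*m²)
M = 2*I*√699 (M = √(-9351 + 57*(1 + 2*57)) = √(-9351 + 57*(1 + 114)) = √(-9351 + 57*115) = √(-9351 + 6555) = √(-2796) = 2*I*√699 ≈ 52.877*I)
(40644 + 24693)*((9720 - 1*9889) + M) = (40644 + 24693)*((9720 - 1*9889) + 2*I*√699) = 65337*((9720 - 9889) + 2*I*√699) = 65337*(-169 + 2*I*√699) = -11041953 + 130674*I*√699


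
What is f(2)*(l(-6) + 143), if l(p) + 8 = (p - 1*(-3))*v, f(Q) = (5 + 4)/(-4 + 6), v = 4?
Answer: 1107/2 ≈ 553.50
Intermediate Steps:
f(Q) = 9/2
l(p) = 4 + 4*p (l(p) = -8 + (p - 1*(-3))*4 = -8 + (p + 3)*4 = -8 + (3 + p)*4 = -8 + (12 + 4*p) = 4 + 4*p)
f(2)*(l(-6) + 143) = 9*((4 + 4*(-6)) + 143)/2 = 9*((4 - 24) + 143)/2 = 9*(-20 + 143)/2 = (9/2)*123 = 1107/2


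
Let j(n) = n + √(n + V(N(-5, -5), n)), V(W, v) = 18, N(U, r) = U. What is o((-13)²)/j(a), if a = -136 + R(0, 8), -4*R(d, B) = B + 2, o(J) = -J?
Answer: 93626/77211 + 338*I*√482/77211 ≈ 1.2126 + 0.096108*I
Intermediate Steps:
R(d, B) = -½ - B/4 (R(d, B) = -(B + 2)/4 = -(2 + B)/4 = -½ - B/4)
a = -277/2 (a = -136 + (-½ - ¼*8) = -136 + (-½ - 2) = -136 - 5/2 = -277/2 ≈ -138.50)
j(n) = n + √(18 + n) (j(n) = n + √(n + 18) = n + √(18 + n))
o((-13)²)/j(a) = (-1*(-13)²)/(-277/2 + √(18 - 277/2)) = (-1*169)/(-277/2 + √(-241/2)) = -169/(-277/2 + I*√482/2)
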